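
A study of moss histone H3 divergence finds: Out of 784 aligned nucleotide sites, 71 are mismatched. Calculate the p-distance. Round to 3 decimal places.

0.091

p = 71/784 = 0.090561… ≈ 0.091 (to 3 d.p.).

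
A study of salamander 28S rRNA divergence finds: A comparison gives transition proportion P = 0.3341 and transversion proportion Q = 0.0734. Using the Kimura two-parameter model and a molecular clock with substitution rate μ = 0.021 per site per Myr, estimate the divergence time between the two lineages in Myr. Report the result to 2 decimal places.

17.06

Under the Kimura two-parameter model, d = −½ ln(1 − 2P − Q) − ¼ ln(1 − 2Q).
1 − 2P − Q = 0.2584, giving −½ ln(0.2584) = 0.676623.
1 − 2Q = 0.8532, giving −¼ ln(0.8532) = 0.039690.
d = 0.676623 + 0.039690 = 0.716313.
Under a molecular clock d = 2μt, so t = d/(2μ) = 0.716313 / (2 × 0.021) = 17.06 Myr.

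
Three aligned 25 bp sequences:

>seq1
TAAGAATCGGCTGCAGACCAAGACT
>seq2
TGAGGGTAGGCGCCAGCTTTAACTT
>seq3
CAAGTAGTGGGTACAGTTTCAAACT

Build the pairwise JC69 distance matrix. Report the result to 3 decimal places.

seq1–seq2: 13/25 sites differ → p = 0.52, d = −0.75 ln(1 − 0.693333) = 0.886495 ≈ 0.886.
seq1–seq3: 11/25 sites differ → p = 0.44, d = −0.75 ln(1 − 0.586667) = 0.662626 ≈ 0.663.
seq2–seq3: 13/25 sites differ → p = 0.52, d = −0.75 ln(1 − 0.693333) = 0.886495 ≈ 0.886.

d(seq1,seq2) = 0.886, d(seq1,seq3) = 0.663, d(seq2,seq3) = 0.886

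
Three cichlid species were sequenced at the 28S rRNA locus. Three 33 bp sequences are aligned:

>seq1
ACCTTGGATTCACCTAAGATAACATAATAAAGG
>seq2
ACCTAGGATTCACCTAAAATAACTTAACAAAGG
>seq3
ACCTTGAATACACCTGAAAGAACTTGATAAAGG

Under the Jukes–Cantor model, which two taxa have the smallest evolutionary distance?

seq1 and seq2

seq1–seq2: 4/33 differ, p = 0.121, d = 0.132.
seq1–seq3: 7/33 differ, p = 0.212, d = 0.249.
seq2–seq3: 7/33 differ, p = 0.212, d = 0.249.
The smallest distance is between seq1 and seq2.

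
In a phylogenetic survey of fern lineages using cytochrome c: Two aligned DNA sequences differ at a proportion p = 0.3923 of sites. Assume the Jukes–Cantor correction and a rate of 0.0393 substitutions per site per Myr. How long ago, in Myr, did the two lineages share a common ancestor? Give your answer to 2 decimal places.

d = −(3/4) ln(1 − 4p/3) = −0.75 ln(1 − 0.523067) = −0.75 ln(0.476933)
  = −0.75 × (-0.740379) = 0.555284 substitutions/site.
Under a molecular clock d = 2μt, so t = d/(2μ) = 0.555284 / (2 × 0.0393) = 7.06 Myr.

7.06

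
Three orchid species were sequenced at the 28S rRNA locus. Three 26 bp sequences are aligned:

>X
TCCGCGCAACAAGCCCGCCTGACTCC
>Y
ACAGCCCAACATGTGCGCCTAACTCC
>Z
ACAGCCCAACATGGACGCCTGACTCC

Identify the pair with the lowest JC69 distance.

X–Y: 7/26 differ, p = 0.269, d = 0.334.
X–Z: 6/26 differ, p = 0.231, d = 0.276.
Y–Z: 3/26 differ, p = 0.115, d = 0.125.
The smallest distance is between Y and Z.

Y and Z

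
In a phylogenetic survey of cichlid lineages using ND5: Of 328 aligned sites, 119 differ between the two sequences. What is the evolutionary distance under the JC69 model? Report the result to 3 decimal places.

0.496

p = 119/328 ≈ 0.362805.
d = −(3/4) ln(1 − 4p/3) = −0.75 ln(1 − 0.48374) = −0.75 ln(0.51626)
  = −0.75 × (-0.661145) = 0.495859 substitutions/site.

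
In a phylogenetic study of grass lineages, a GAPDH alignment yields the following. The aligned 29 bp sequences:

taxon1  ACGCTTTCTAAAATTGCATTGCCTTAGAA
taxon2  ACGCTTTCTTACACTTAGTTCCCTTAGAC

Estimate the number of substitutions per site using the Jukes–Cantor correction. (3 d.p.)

The sequences differ at 8 of 29 sites (10, 12, 14, 16, 17, 18, 21, 29), so p = 8/29 ≈ 0.275862.
d = −(3/4) ln(1 − 4p/3) = −0.75 ln(1 − 0.367816) = −0.75 ln(0.632184)
  = −0.75 × (-0.458575) = 0.343931 substitutions/site.

0.344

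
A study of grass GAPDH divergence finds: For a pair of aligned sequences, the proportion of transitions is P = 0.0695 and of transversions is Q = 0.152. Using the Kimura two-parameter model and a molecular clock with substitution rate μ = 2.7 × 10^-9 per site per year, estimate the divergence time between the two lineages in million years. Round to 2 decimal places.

48.62

Under the Kimura two-parameter model, d = −½ ln(1 − 2P − Q) − ¼ ln(1 − 2Q).
1 − 2P − Q = 0.709, giving −½ ln(0.709) = 0.171950.
1 − 2Q = 0.696, giving −¼ ln(0.696) = 0.090601.
d = 0.171950 + 0.090601 = 0.262551.
Under a molecular clock d = 2μt, so t = d/(2μ) = 0.262551 / (2 × 2.7 × 10^-9) = 48.62 million years.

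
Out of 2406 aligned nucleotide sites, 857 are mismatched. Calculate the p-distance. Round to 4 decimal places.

p = 857/2406 = 0.356192… ≈ 0.3562 (to 4 d.p.).

0.3562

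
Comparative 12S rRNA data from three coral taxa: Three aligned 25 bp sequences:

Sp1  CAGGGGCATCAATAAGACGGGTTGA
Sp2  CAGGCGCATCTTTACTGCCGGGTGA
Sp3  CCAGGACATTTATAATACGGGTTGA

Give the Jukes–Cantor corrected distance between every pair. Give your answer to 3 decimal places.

Sp1–Sp2: 8/25 sites differ → p = 0.32, d = −0.75 ln(1 − 0.426667) = 0.417216 ≈ 0.417.
Sp1–Sp3: 6/25 sites differ → p = 0.24, d = −0.75 ln(1 − 0.32) = 0.289247 ≈ 0.289.
Sp2–Sp3: 10/25 sites differ → p = 0.4, d = −0.75 ln(1 − 0.533333) = 0.571605 ≈ 0.572.

d(Sp1,Sp2) = 0.417, d(Sp1,Sp3) = 0.289, d(Sp2,Sp3) = 0.572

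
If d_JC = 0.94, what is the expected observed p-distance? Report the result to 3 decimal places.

0.536

p = (3/4)(1 − e^(−4d/3)) = 0.75 × (1 − e^(-1.253333)) = 0.75 × (1 − 0.285551) = 0.535837.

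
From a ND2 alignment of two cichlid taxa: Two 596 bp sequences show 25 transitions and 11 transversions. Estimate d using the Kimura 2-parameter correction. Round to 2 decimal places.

P = 25/596 ≈ 0.041946 and Q = 11/596 ≈ 0.018456.
Under the Kimura two-parameter model, d = −½ ln(1 − 2P − Q) − ¼ ln(1 − 2Q).
1 − 2P − Q = 0.897652, giving −½ ln(0.897652) = 0.053986.
1 − 2Q = 0.963088, giving −¼ ln(0.963088) = 0.009403.
d = 0.053986 + 0.009403 = 0.063389.

0.06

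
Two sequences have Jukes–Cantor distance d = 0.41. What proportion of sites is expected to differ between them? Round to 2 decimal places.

0.32

p = (3/4)(1 − e^(−4d/3)) = 0.75 × (1 − e^(-0.546667)) = 0.75 × (1 − 0.578876) = 0.315843.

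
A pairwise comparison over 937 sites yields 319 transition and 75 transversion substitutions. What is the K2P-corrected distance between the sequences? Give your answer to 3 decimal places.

P = 319/937 ≈ 0.340448 and Q = 75/937 ≈ 0.080043.
Under the Kimura two-parameter model, d = −½ ln(1 − 2P − Q) − ¼ ln(1 − 2Q).
1 − 2P − Q = 0.239061, giving −½ ln(0.239061) = 0.715518.
1 − 2Q = 0.839914, giving −¼ ln(0.839914) = 0.043614.
d = 0.715518 + 0.043614 = 0.759132.

0.759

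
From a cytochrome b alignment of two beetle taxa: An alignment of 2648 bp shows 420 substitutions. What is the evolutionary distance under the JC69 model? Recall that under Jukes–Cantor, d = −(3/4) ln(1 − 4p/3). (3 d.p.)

p = 420/2648 ≈ 0.15861.
d = −(3/4) ln(1 − 4p/3) = −0.75 ln(1 − 0.21148) = −0.75 ln(0.78852)
  = −0.75 × (-0.237598) = 0.178199 substitutions/site.

0.178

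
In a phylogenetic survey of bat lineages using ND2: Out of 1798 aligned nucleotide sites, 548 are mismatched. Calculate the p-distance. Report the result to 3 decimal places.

0.305

p = 548/1798 = 0.304783… ≈ 0.305 (to 3 d.p.).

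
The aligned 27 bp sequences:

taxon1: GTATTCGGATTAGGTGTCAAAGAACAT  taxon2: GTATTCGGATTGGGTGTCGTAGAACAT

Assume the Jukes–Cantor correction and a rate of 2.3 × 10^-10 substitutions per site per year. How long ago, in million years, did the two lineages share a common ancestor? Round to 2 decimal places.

The sequences differ at 3 of 27 sites (12, 19, 20), so p = 3/27 ≈ 0.111111.
d = −(3/4) ln(1 − 4p/3) = −0.75 ln(1 − 0.148148) = −0.75 ln(0.851852)
  = −0.75 × (-0.160342) = 0.120257 substitutions/site.
Under a molecular clock d = 2μt, so t = d/(2μ) = 0.120257 / (2 × 2.3 × 10^-10) = 261.43 million years.

261.43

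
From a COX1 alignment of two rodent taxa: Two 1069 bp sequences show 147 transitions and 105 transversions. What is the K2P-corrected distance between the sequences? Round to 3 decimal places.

P = 147/1069 ≈ 0.137512 and Q = 105/1069 ≈ 0.098223.
Under the Kimura two-parameter model, d = −½ ln(1 − 2P − Q) − ¼ ln(1 − 2Q).
1 − 2P − Q = 0.626753, giving −½ ln(0.626753) = 0.233601.
1 − 2Q = 0.803554, giving −¼ ln(0.803554) = 0.054678.
d = 0.233601 + 0.054678 = 0.288279.

0.288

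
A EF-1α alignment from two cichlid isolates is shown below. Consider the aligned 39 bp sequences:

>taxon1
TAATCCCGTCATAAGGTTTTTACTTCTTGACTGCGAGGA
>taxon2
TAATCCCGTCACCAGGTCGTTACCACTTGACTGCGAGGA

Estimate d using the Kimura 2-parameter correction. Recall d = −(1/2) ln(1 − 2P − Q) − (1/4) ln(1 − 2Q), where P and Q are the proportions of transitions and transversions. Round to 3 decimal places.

0.173

Of 39 sites, 3 differences are transitions and 3 are transversions, so P = 3/39 ≈ 0.076923 and Q = 3/39 ≈ 0.076923.
Under the Kimura two-parameter model, d = −½ ln(1 − 2P − Q) − ¼ ln(1 − 2Q).
1 − 2P − Q = 0.769231, giving −½ ln(0.769231) = 0.131182.
1 − 2Q = 0.846154, giving −¼ ln(0.846154) = 0.041763.
d = 0.131182 + 0.041763 = 0.172945.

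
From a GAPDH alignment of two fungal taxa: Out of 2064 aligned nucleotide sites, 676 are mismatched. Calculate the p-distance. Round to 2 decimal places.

p = 676/2064 = 0.327519… ≈ 0.33 (to 2 d.p.).

0.33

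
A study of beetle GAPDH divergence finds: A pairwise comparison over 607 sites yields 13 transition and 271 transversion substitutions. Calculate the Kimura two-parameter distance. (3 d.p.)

0.895

P = 13/607 ≈ 0.021417 and Q = 271/607 ≈ 0.446458.
Under the Kimura two-parameter model, d = −½ ln(1 − 2P − Q) − ¼ ln(1 − 2Q).
1 − 2P − Q = 0.510708, giving −½ ln(0.510708) = 0.335979.
1 − 2Q = 0.107084, giving −¼ ln(0.107084) = 0.558535.
d = 0.335979 + 0.558535 = 0.894514.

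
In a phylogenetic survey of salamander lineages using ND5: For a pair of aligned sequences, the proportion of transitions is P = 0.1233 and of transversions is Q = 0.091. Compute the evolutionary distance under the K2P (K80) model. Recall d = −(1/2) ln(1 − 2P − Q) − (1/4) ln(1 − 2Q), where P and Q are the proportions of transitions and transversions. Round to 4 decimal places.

Under the Kimura two-parameter model, d = −½ ln(1 − 2P − Q) − ¼ ln(1 − 2Q).
1 − 2P − Q = 0.6624, giving −½ ln(0.6624) = 0.205943.
1 − 2Q = 0.818, giving −¼ ln(0.818) = 0.050223.
d = 0.205943 + 0.050223 = 0.256166.

0.2562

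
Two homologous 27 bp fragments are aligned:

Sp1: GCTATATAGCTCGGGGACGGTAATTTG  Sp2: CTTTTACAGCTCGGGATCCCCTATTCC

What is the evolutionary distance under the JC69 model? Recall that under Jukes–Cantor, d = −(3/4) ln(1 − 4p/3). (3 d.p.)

0.673

The sequences differ at 12 of 27 sites, so p = 12/27 ≈ 0.444444.
d = −(3/4) ln(1 − 4p/3) = −0.75 ln(1 − 0.592592) = −0.75 ln(0.407408)
  = −0.75 × (-0.897940) = 0.673455 substitutions/site.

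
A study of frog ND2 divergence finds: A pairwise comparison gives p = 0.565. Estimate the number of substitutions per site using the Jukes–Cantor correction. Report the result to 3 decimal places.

d = −(3/4) ln(1 − 4p/3) = −0.75 ln(1 − 0.753333) = −0.75 ln(0.246667)
  = −0.75 × (-1.399716) = 1.049787 substitutions/site.

1.050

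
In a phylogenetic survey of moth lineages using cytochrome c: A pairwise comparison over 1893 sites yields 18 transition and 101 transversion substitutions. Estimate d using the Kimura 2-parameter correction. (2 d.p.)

0.07

P = 18/1893 ≈ 0.009509 and Q = 101/1893 ≈ 0.053354.
Under the Kimura two-parameter model, d = −½ ln(1 − 2P − Q) − ¼ ln(1 − 2Q).
1 − 2P − Q = 0.927628, giving −½ ln(0.927628) = 0.037562.
1 − 2Q = 0.893292, giving −¼ ln(0.893292) = 0.028210.
d = 0.037562 + 0.028210 = 0.065772.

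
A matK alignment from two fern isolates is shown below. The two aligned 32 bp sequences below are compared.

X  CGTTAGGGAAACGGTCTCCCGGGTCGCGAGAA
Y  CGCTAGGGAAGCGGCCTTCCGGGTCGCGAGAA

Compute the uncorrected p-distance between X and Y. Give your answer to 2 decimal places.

The sequences differ at 4 of 32 positions (sites 3, 11, 15, 18).
p = 4/32 = 0.125 ≈ 0.13 (to 2 d.p.).

0.13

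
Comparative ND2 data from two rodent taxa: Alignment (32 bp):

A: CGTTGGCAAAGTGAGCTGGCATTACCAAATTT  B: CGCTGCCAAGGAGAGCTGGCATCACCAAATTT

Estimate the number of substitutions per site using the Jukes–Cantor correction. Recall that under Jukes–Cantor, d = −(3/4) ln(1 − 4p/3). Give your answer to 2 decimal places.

0.18

The sequences differ at 5 of 32 sites (3, 6, 10, 12, 23), so p = 5/32 = 0.15625.
d = −(3/4) ln(1 − 4p/3) = −0.75 ln(1 − 0.208333) = −0.75 ln(0.791667)
  = −0.75 × (-0.233614) = 0.175211 substitutions/site.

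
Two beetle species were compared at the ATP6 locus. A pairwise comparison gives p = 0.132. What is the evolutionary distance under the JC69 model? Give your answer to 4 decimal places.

d = −(3/4) ln(1 − 4p/3) = −0.75 ln(1 − 0.176) = −0.75 ln(0.824)
  = −0.75 × (-0.193585) = 0.145189 substitutions/site.

0.1452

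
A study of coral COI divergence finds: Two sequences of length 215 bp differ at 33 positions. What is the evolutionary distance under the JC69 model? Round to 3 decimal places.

0.172

p = 33/215 ≈ 0.153488.
d = −(3/4) ln(1 − 4p/3) = −0.75 ln(1 − 0.204651) = −0.75 ln(0.795349)
  = −0.75 × (-0.228974) = 0.171731 substitutions/site.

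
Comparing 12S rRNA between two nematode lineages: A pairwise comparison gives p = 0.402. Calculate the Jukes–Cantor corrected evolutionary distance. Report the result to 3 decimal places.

0.576

d = −(3/4) ln(1 − 4p/3) = −0.75 ln(1 − 0.536) = −0.75 ln(0.464)
  = −0.75 × (-0.767871) = 0.575903 substitutions/site.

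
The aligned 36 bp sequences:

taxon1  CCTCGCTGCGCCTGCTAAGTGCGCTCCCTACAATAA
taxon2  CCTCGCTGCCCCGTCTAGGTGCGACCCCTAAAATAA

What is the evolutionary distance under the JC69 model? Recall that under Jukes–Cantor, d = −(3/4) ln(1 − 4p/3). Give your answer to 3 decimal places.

The sequences differ at 7 of 36 sites (10, 13, 14, 18, 24, 25, 31), so p = 7/36 ≈ 0.194444.
d = −(3/4) ln(1 − 4p/3) = −0.75 ln(1 − 0.259259) = −0.75 ln(0.740741)
  = −0.75 × (-0.300104) = 0.225078 substitutions/site.

0.225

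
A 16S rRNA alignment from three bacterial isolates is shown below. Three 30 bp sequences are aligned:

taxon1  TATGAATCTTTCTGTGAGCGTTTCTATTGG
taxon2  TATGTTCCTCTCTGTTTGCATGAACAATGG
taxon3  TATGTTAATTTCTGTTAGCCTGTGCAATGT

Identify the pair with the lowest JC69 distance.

taxon2 and taxon3

taxon1–taxon2: 12/30 differ, p = 0.400, d = 0.572.
taxon1–taxon3: 11/30 differ, p = 0.367, d = 0.503.
taxon2–taxon3: 8/30 differ, p = 0.267, d = 0.330.
The smallest distance is between taxon2 and taxon3.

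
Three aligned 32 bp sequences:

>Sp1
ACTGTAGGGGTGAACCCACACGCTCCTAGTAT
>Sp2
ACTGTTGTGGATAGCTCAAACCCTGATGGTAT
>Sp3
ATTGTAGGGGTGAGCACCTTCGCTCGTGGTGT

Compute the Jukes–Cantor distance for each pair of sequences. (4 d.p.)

d(Sp1,Sp2) = 0.4598, d(Sp1,Sp3) = 0.3525, d(Sp2,Sp3) = 0.5851

Sp1–Sp2: 11/32 sites differ → p = 0.34375, d = −0.75 ln(1 − 0.458333) = 0.459828 ≈ 0.4598.
Sp1–Sp3: 9/32 sites differ → p = 0.28125, d = −0.75 ln(1 − 0.375) = 0.352503 ≈ 0.3525.
Sp2–Sp3: 13/32 sites differ → p = 0.40625, d = −0.75 ln(1 − 0.541667) = 0.585119 ≈ 0.5851.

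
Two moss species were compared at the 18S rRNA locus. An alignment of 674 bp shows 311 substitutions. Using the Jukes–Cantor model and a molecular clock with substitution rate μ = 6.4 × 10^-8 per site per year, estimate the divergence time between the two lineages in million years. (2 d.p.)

p = 311/674 ≈ 0.461424.
d = −(3/4) ln(1 − 4p/3) = −0.75 ln(1 − 0.615232) = −0.75 ln(0.384768)
  = −0.75 × (-0.955115) = 0.716336 substitutions/site.
Under a molecular clock d = 2μt, so t = d/(2μ) = 0.716336 / (2 × 6.4 × 10^-8) = 5.60 million years.

5.60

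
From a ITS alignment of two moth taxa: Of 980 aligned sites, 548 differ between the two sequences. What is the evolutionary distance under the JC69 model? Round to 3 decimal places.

p = 548/980 ≈ 0.559184.
d = −(3/4) ln(1 − 4p/3) = −0.75 ln(1 − 0.745579) = −0.75 ln(0.254421)
  = −0.75 × (-1.368765) = 1.026574 substitutions/site.

1.027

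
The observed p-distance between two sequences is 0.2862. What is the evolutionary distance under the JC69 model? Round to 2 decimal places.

0.36

d = −(3/4) ln(1 − 4p/3) = −0.75 ln(1 − 0.3816) = −0.75 ln(0.6184)
  = −0.75 × (-0.480620) = 0.360465 substitutions/site.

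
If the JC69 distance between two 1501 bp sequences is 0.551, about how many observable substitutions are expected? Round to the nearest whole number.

Invert JC69: p = (3/4)(1 − e^(−4d/3)) = 0.75 × (1 − e^(-0.734667)) = 0.75 × (1 − 0.479665) = 0.390251.
Expected differing sites = pL ≈ 0.390251 × 1501 = 585.766751 ≈ 586.

586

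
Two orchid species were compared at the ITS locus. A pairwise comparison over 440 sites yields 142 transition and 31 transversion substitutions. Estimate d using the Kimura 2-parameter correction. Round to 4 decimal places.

P = 142/440 ≈ 0.322727 and Q = 31/440 ≈ 0.070455.
Under the Kimura two-parameter model, d = −½ ln(1 − 2P − Q) − ¼ ln(1 − 2Q).
1 − 2P − Q = 0.284091, giving −½ ln(0.284091) = 0.629230.
1 − 2Q = 0.85909, giving −¼ ln(0.85909) = 0.037970.
d = 0.629230 + 0.037970 = 0.667200.

0.6672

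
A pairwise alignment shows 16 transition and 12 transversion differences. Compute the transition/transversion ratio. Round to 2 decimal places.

1.33

R = 16/12 = 1.333333… ≈ 1.33 (to 2 d.p.).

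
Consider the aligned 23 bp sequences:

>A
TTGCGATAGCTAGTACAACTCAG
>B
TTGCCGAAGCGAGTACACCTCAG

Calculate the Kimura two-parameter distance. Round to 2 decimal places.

0.26

Of 23 sites, 1 differences are transitions and 4 are transversions, so P = 1/23 ≈ 0.043478 and Q = 4/23 ≈ 0.173913.
Under the Kimura two-parameter model, d = −½ ln(1 − 2P − Q) − ¼ ln(1 − 2Q).
1 − 2P − Q = 0.739131, giving −½ ln(0.739131) = 0.151140.
1 − 2Q = 0.652174, giving −¼ ln(0.652174) = 0.106861.
d = 0.151140 + 0.106861 = 0.258001.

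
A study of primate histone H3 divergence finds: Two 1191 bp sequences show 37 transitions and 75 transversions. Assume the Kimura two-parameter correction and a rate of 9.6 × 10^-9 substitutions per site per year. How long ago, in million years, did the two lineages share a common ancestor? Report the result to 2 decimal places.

5.23

P = 37/1191 ≈ 0.031066 and Q = 75/1191 ≈ 0.062972.
Under the Kimura two-parameter model, d = −½ ln(1 − 2P − Q) − ¼ ln(1 − 2Q).
1 − 2P − Q = 0.874896, giving −½ ln(0.874896) = 0.066825.
1 − 2Q = 0.874056, giving −¼ ln(0.874056) = 0.033653.
d = 0.066825 + 0.033653 = 0.100478.
Under a molecular clock d = 2μt, so t = d/(2μ) = 0.100478 / (2 × 9.6 × 10^-9) = 5.23 million years.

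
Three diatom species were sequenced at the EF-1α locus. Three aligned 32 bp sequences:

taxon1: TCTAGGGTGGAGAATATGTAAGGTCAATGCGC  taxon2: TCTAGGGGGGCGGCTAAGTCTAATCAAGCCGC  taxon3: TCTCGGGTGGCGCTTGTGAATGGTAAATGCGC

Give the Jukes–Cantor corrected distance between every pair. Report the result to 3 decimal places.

taxon1–taxon2: 11/32 sites differ → p = 0.34375, d = −0.75 ln(1 − 0.458333) = 0.459828 ≈ 0.460.
taxon1–taxon3: 8/32 sites differ → p = 0.25, d = −0.75 ln(1 − 0.333333) = 0.304098 ≈ 0.304.
taxon2–taxon3: 13/32 sites differ → p = 0.40625, d = −0.75 ln(1 − 0.541667) = 0.585119 ≈ 0.585.

d(taxon1,taxon2) = 0.460, d(taxon1,taxon3) = 0.304, d(taxon2,taxon3) = 0.585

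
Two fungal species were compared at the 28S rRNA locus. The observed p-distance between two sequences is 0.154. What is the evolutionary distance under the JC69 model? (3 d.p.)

d = −(3/4) ln(1 − 4p/3) = −0.75 ln(1 − 0.205333) = −0.75 ln(0.794667)
  = −0.75 × (-0.229832) = 0.172374 substitutions/site.

0.172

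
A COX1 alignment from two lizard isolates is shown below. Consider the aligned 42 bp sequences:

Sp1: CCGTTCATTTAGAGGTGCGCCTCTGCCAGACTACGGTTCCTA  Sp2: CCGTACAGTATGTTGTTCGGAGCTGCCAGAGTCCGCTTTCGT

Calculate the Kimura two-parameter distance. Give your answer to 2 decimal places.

Of 42 sites, 1 differences are transitions and 15 are transversions, so P = 1/42 ≈ 0.02381 and Q = 15/42 ≈ 0.357143.
Under the Kimura two-parameter model, d = −½ ln(1 − 2P − Q) − ¼ ln(1 − 2Q).
1 − 2P − Q = 0.595237, giving −½ ln(0.595237) = 0.259398.
1 − 2Q = 0.285714, giving −¼ ln(0.285714) = 0.313191.
d = 0.259398 + 0.313191 = 0.572589.

0.57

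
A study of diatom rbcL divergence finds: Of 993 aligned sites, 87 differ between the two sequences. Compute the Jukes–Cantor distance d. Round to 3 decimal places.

p = 87/993 ≈ 0.087613.
d = −(3/4) ln(1 − 4p/3) = −0.75 ln(1 − 0.116817) = −0.75 ln(0.883183)
  = −0.75 × (-0.124223) = 0.093167 substitutions/site.

0.093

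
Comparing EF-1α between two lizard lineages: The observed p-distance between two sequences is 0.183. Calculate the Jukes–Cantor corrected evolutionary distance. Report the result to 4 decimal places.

d = −(3/4) ln(1 − 4p/3) = −0.75 ln(1 − 0.244) = −0.75 ln(0.756)
  = −0.75 × (-0.279714) = 0.209786 substitutions/site.

0.2098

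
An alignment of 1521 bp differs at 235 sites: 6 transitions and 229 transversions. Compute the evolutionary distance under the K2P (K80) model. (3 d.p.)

P = 6/1521 ≈ 0.003945 and Q = 229/1521 ≈ 0.150559.
Under the Kimura two-parameter model, d = −½ ln(1 − 2P − Q) − ¼ ln(1 − 2Q).
1 − 2P − Q = 0.841551, giving −½ ln(0.841551) = 0.086254.
1 − 2Q = 0.698882, giving −¼ ln(0.698882) = 0.089568.
d = 0.086254 + 0.089568 = 0.175822.

0.176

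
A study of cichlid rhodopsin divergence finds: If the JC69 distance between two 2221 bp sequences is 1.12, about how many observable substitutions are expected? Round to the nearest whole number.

1292

Invert JC69: p = (3/4)(1 − e^(−4d/3)) = 0.75 × (1 − e^(-1.493333)) = 0.75 × (1 − 0.224623) = 0.581533.
Expected differing sites = pL ≈ 0.581533 × 2221 = 1291.584793 ≈ 1292.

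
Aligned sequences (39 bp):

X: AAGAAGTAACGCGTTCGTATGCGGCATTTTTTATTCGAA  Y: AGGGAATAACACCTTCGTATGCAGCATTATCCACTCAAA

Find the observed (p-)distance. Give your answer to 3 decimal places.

0.282

The sequences differ at 11 of 39 positions.
p = 11/39 = 0.282051… ≈ 0.282 (to 3 d.p.).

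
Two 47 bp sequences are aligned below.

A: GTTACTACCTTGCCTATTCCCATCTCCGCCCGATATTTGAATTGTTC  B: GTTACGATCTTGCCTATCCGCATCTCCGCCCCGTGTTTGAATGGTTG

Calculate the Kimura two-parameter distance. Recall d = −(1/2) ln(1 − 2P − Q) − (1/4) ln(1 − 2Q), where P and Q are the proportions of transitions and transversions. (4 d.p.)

0.2217

Of 47 sites, 4 differences are transitions and 5 are transversions, so P = 4/47 ≈ 0.085106 and Q = 5/47 ≈ 0.106383.
Under the Kimura two-parameter model, d = −½ ln(1 − 2P − Q) − ¼ ln(1 − 2Q).
1 − 2P − Q = 0.723405, giving −½ ln(0.723405) = 0.161893.
1 − 2Q = 0.787234, giving −¼ ln(0.787234) = 0.059807.
d = 0.161893 + 0.059807 = 0.221700.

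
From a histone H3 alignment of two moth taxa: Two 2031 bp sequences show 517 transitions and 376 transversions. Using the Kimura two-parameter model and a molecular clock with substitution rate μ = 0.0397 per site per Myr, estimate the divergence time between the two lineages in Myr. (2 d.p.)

P = 517/2031 ≈ 0.254554 and Q = 376/2031 ≈ 0.18513.
Under the Kimura two-parameter model, d = −½ ln(1 − 2P − Q) − ¼ ln(1 − 2Q).
1 − 2P − Q = 0.305762, giving −½ ln(0.305762) = 0.592474.
1 − 2Q = 0.62974, giving −¼ ln(0.62974) = 0.115612.
d = 0.592474 + 0.115612 = 0.708086.
Under a molecular clock d = 2μt, so t = d/(2μ) = 0.708086 / (2 × 0.0397) = 8.92 Myr.

8.92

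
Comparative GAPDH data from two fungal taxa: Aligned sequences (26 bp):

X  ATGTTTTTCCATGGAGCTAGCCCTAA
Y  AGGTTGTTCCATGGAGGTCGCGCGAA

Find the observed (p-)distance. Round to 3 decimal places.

0.231

The sequences differ at 6 of 26 positions (sites 2, 6, 17, 19, 22, 24).
p = 6/26 = 0.230769… ≈ 0.231 (to 3 d.p.).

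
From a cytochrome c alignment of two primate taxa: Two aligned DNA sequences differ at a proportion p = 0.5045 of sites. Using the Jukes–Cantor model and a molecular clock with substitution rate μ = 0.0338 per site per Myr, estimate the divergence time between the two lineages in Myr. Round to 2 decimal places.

12.39

d = −(3/4) ln(1 − 4p/3) = −0.75 ln(1 − 0.672667) = −0.75 ln(0.327333)
  = −0.75 × (-1.116777) = 0.837583 substitutions/site.
Under a molecular clock d = 2μt, so t = d/(2μ) = 0.837583 / (2 × 0.0338) = 12.39 Myr.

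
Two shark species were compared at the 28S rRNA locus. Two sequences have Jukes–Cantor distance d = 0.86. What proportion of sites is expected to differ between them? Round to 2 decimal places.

p = (3/4)(1 − e^(−4d/3)) = 0.75 × (1 − e^(-1.146667)) = 0.75 × (1 − 0.317694) = 0.511730.

0.51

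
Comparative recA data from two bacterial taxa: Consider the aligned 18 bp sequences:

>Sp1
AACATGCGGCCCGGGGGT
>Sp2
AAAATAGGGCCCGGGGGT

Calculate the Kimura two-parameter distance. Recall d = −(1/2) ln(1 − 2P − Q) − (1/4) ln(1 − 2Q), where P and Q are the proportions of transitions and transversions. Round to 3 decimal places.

0.188

Of 18 sites, 1 differences are transitions and 2 are transversions, so P = 1/18 ≈ 0.055556 and Q = 2/18 ≈ 0.111111.
Under the Kimura two-parameter model, d = −½ ln(1 − 2P − Q) − ¼ ln(1 − 2Q).
1 − 2P − Q = 0.777777, giving −½ ln(0.777777) = 0.125658.
1 − 2Q = 0.777778, giving −¼ ln(0.777778) = 0.062829.
d = 0.125658 + 0.062829 = 0.188487.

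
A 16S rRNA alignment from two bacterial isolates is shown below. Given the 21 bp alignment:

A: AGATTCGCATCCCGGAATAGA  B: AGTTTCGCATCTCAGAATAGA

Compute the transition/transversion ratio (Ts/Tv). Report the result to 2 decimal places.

Transitions are A↔G and C↔T; transversions are all other mismatches.
Transitions: 2. Transversions: 1.
R = 2/1 = 2.00.

2.00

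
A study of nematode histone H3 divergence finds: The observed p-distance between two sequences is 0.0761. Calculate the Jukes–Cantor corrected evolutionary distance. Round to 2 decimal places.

d = −(3/4) ln(1 − 4p/3) = −0.75 ln(1 − 0.101467) = −0.75 ln(0.898533)
  = −0.75 × (-0.106992) = 0.080244 substitutions/site.

0.08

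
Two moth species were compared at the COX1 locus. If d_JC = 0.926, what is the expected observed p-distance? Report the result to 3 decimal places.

0.532

p = (3/4)(1 − e^(−4d/3)) = 0.75 × (1 − e^(-1.234667)) = 0.75 × (1 − 0.290932) = 0.531801.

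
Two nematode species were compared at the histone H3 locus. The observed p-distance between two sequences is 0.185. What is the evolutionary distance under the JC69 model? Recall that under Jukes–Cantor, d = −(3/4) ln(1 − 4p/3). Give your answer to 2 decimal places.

0.21

d = −(3/4) ln(1 − 4p/3) = −0.75 ln(1 − 0.246667) = −0.75 ln(0.753333)
  = −0.75 × (-0.283248) = 0.212436 substitutions/site.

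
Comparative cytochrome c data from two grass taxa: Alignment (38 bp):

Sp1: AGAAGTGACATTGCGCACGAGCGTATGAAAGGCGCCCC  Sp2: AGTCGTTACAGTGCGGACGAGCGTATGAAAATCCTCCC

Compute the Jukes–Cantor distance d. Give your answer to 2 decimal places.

The sequences differ at 9 of 38 sites (3, 4, 7, 11, 16, 31, 32, 34, 35), so p = 9/38 ≈ 0.236842.
d = −(3/4) ln(1 − 4p/3) = −0.75 ln(1 − 0.315789) = −0.75 ln(0.684211)
  = −0.75 × (-0.379489) = 0.284617 substitutions/site.

0.28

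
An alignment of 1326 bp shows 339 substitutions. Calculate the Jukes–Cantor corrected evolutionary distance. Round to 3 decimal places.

p = 339/1326 ≈ 0.255656.
d = −(3/4) ln(1 − 4p/3) = −0.75 ln(1 − 0.340875) = −0.75 ln(0.659125)
  = −0.75 × (-0.416842) = 0.312632 substitutions/site.

0.313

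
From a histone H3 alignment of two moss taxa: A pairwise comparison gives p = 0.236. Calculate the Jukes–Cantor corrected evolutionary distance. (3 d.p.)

d = −(3/4) ln(1 − 4p/3) = −0.75 ln(1 − 0.314667) = −0.75 ln(0.685333)
  = −0.75 × (-0.377850) = 0.283388 substitutions/site.

0.283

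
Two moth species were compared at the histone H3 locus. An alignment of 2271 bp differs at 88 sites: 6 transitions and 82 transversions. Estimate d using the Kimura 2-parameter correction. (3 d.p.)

0.040

P = 6/2271 ≈ 0.002642 and Q = 82/2271 ≈ 0.036107.
Under the Kimura two-parameter model, d = −½ ln(1 − 2P − Q) − ¼ ln(1 − 2Q).
1 − 2P − Q = 0.958609, giving −½ ln(0.958609) = 0.021136.
1 − 2Q = 0.927786, giving −¼ ln(0.927786) = 0.018739.
d = 0.021136 + 0.018739 = 0.039875.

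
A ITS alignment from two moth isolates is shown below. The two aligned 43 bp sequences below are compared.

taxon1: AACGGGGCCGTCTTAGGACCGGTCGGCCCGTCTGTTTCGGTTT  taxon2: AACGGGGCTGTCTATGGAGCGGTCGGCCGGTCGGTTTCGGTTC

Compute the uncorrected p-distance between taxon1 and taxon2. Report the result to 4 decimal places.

The sequences differ at 7 of 43 positions (sites 9, 14, 15, 19, 29, 33, 43).
p = 7/43 = 0.162790… ≈ 0.1628 (to 4 d.p.).

0.1628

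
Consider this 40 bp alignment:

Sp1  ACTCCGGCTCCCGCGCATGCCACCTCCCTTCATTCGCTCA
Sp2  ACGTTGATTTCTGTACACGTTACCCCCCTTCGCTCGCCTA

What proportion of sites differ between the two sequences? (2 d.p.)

The sequences differ at 17 of 40 positions.
p = 17/40 = 0.425 ≈ 0.43 (to 2 d.p.).

0.43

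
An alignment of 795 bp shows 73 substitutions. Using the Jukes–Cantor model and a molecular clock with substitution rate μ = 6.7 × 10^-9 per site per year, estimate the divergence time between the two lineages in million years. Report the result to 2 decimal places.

p = 73/795 ≈ 0.091824.
d = −(3/4) ln(1 − 4p/3) = −0.75 ln(1 − 0.122432) = −0.75 ln(0.877568)
  = −0.75 × (-0.130601) = 0.097951 substitutions/site.
Under a molecular clock d = 2μt, so t = d/(2μ) = 0.097951 / (2 × 6.7 × 10^-9) = 7.31 million years.

7.31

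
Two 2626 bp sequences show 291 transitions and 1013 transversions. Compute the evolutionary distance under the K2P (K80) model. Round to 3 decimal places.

P = 291/2626 ≈ 0.110815 and Q = 1013/2626 ≈ 0.385758.
Under the Kimura two-parameter model, d = −½ ln(1 − 2P − Q) − ¼ ln(1 − 2Q).
1 − 2P − Q = 0.392612, giving −½ ln(0.392612) = 0.467467.
1 − 2Q = 0.228484, giving −¼ ln(0.228484) = 0.369072.
d = 0.467467 + 0.369072 = 0.836539.

0.837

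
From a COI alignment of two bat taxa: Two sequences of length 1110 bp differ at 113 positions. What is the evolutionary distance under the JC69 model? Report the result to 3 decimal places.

p = 113/1110 ≈ 0.101802.
d = −(3/4) ln(1 − 4p/3) = −0.75 ln(1 − 0.135736) = −0.75 ln(0.864264)
  = −0.75 × (-0.145877) = 0.109408 substitutions/site.

0.109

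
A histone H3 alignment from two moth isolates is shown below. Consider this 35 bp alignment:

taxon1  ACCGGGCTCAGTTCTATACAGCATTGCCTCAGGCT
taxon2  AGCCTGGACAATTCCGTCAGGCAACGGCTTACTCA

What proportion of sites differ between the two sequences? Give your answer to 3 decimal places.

0.514

The sequences differ at 18 of 35 positions.
p = 18/35 = 0.514285… ≈ 0.514 (to 3 d.p.).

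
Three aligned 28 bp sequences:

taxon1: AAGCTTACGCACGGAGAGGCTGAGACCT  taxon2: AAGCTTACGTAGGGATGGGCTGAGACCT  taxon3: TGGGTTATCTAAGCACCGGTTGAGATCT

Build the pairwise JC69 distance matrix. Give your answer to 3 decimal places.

taxon1–taxon2: 4/28 sites differ → p ≈ 0.142857, d = −0.75 ln(1 − 0.190476) = 0.158482 ≈ 0.158.
taxon1–taxon3: 12/28 sites differ → p ≈ 0.428571, d = −0.75 ln(1 − 0.571428) = 0.635472 ≈ 0.635.
taxon2–taxon3: 11/28 sites differ → p ≈ 0.392857, d = −0.75 ln(1 − 0.523809) = 0.556452 ≈ 0.556.

d(taxon1,taxon2) = 0.158, d(taxon1,taxon3) = 0.635, d(taxon2,taxon3) = 0.556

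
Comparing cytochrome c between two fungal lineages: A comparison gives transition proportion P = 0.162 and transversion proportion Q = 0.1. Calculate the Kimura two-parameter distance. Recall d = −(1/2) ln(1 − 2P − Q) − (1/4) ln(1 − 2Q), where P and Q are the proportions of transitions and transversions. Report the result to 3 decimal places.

Under the Kimura two-parameter model, d = −½ ln(1 − 2P − Q) − ¼ ln(1 − 2Q).
1 − 2P − Q = 0.576, giving −½ ln(0.576) = 0.275824.
1 − 2Q = 0.8, giving −¼ ln(0.8) = 0.055786.
d = 0.275824 + 0.055786 = 0.331610.

0.332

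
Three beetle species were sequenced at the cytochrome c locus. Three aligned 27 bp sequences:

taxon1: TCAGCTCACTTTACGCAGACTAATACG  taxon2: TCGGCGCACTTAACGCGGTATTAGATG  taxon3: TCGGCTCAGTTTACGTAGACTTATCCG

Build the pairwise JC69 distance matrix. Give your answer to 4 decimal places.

taxon1–taxon2: 9/27 sites differ → p ≈ 0.333333, d = −0.75 ln(1 − 0.444444) = 0.440839 ≈ 0.4408.
taxon1–taxon3: 5/27 sites differ → p ≈ 0.185185, d = −0.75 ln(1 − 0.246913) = 0.212681 ≈ 0.2127.
taxon2–taxon3: 10/27 sites differ → p ≈ 0.37037, d = −0.75 ln(1 − 0.493827) = 0.510658 ≈ 0.5107.

d(taxon1,taxon2) = 0.4408, d(taxon1,taxon3) = 0.2127, d(taxon2,taxon3) = 0.5107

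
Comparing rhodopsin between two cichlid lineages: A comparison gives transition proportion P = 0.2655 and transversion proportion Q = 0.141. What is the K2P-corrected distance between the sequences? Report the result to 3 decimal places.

Under the Kimura two-parameter model, d = −½ ln(1 − 2P − Q) − ¼ ln(1 − 2Q).
1 − 2P − Q = 0.328, giving −½ ln(0.328) = 0.557371.
1 − 2Q = 0.718, giving −¼ ln(0.718) = 0.082821.
d = 0.557371 + 0.082821 = 0.640192.

0.640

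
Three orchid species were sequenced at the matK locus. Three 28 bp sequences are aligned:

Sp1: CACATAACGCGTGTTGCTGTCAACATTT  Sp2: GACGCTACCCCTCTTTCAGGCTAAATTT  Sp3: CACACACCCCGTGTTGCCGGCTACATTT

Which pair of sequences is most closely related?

Sp1–Sp2: 12/28 differ, p = 0.429, d = 0.635.
Sp1–Sp3: 6/28 differ, p = 0.214, d = 0.252.
Sp2–Sp3: 9/28 differ, p = 0.321, d = 0.420.
The smallest distance is between Sp1 and Sp3.

Sp1 and Sp3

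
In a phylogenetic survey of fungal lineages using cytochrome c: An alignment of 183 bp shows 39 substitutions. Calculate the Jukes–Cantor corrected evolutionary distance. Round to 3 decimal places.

0.251

p = 39/183 ≈ 0.213115.
d = −(3/4) ln(1 − 4p/3) = −0.75 ln(1 − 0.284153) = −0.75 ln(0.715847)
  = −0.75 × (-0.334289) = 0.250717 substitutions/site.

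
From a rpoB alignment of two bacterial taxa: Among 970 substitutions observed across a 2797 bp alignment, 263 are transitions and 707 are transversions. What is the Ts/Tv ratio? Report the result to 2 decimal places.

0.37

R = 263/707 = 0.371994… ≈ 0.37 (to 2 d.p.).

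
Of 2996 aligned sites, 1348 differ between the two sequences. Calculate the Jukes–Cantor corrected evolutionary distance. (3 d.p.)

p = 1348/2996 ≈ 0.449933.
d = −(3/4) ln(1 − 4p/3) = −0.75 ln(1 − 0.599911) = −0.75 ln(0.400089)
  = −0.75 × (-0.916068) = 0.687051 substitutions/site.

0.687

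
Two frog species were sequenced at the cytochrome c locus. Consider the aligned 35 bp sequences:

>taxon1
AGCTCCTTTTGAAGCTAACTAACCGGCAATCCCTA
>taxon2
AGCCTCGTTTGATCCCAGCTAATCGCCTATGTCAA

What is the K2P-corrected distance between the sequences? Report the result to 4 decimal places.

0.5191

Of 35 sites, 6 differences are transitions and 7 are transversions, so P = 6/35 ≈ 0.171429 and Q = 7/35 = 0.2.
Under the Kimura two-parameter model, d = −½ ln(1 − 2P − Q) − ¼ ln(1 − 2Q).
1 − 2P − Q = 0.457142, giving −½ ln(0.457142) = 0.391381.
1 − 2Q = 0.6, giving −¼ ln(0.6) = 0.127706.
d = 0.391381 + 0.127706 = 0.519087.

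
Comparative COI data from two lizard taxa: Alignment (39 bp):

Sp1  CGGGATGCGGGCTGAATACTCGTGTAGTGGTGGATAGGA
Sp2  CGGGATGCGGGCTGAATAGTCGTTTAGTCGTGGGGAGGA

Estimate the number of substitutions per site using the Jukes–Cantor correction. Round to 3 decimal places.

0.141

The sequences differ at 5 of 39 sites (19, 24, 29, 34, 35), so p = 5/39 ≈ 0.128205.
d = −(3/4) ln(1 − 4p/3) = −0.75 ln(1 − 0.17094) = −0.75 ln(0.82906)
  = −0.75 × (-0.187463) = 0.140597 substitutions/site.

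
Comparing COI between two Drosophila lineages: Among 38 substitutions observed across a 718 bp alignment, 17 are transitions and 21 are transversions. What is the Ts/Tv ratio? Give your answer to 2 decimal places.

0.81

R = 17/21 = 0.809523… ≈ 0.81 (to 2 d.p.).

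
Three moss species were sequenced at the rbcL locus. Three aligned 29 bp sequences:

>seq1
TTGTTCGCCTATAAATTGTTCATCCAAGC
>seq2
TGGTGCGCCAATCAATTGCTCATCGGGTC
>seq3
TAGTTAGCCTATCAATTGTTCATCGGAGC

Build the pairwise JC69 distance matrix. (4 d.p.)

d(seq1,seq2) = 0.4006, d(seq1,seq3) = 0.1959, d(seq2,seq3) = 0.2913

seq1–seq2: 9/29 sites differ → p ≈ 0.310345, d = −0.75 ln(1 − 0.413793) = 0.400562 ≈ 0.4006.
seq1–seq3: 5/29 sites differ → p ≈ 0.172414, d = −0.75 ln(1 − 0.229885) = 0.195912 ≈ 0.1959.
seq2–seq3: 7/29 sites differ → p ≈ 0.241379, d = −0.75 ln(1 − 0.321839) = 0.291278 ≈ 0.2913.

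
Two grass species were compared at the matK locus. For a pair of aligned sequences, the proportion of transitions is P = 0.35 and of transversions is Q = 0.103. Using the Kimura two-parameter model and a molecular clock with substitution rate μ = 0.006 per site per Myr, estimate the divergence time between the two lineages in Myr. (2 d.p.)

72.50

Under the Kimura two-parameter model, d = −½ ln(1 − 2P − Q) − ¼ ln(1 − 2Q).
1 − 2P − Q = 0.197, giving −½ ln(0.197) = 0.812276.
1 − 2Q = 0.794, giving −¼ ln(0.794) = 0.057668.
d = 0.812276 + 0.057668 = 0.869944.
Under a molecular clock d = 2μt, so t = d/(2μ) = 0.869944 / (2 × 0.006) = 72.50 Myr.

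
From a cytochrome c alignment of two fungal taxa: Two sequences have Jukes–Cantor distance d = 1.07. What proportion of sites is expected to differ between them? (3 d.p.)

0.570

p = (3/4)(1 − e^(−4d/3)) = 0.75 × (1 − e^(-1.426667)) = 0.75 × (1 − 0.240108) = 0.569919.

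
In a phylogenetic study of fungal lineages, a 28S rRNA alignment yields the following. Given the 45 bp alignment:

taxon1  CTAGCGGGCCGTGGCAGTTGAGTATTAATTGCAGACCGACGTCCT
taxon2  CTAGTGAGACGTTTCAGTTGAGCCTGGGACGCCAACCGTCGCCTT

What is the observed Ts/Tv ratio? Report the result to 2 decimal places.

Transitions are A↔G and C↔T; transversions are all other mismatches.
Transitions: 9. Transversions: 8.
R = 9/8 = 1.125 ≈ 1.13 (to 2 d.p.).

1.13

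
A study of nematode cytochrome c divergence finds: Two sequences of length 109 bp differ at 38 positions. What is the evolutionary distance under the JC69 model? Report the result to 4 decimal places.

0.4689

p = 38/109 ≈ 0.348624.
d = −(3/4) ln(1 − 4p/3) = −0.75 ln(1 − 0.464832) = −0.75 ln(0.535168)
  = −0.75 × (-0.625175) = 0.468881 substitutions/site.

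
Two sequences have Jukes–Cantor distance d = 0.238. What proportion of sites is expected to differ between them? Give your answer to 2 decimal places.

p = (3/4)(1 − e^(−4d/3)) = 0.75 × (1 − e^(-0.317333)) = 0.75 × (1 − 0.728088) = 0.203934.

0.20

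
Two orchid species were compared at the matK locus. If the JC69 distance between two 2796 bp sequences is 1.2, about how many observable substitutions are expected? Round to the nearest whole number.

Invert JC69: p = (3/4)(1 − e^(−4d/3)) = 0.75 × (1 − e^(-1.6)) = 0.75 × (1 − 0.201897) = 0.598577.
Expected differing sites = pL ≈ 0.598577 × 2796 = 1673.621292 ≈ 1674.

1674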